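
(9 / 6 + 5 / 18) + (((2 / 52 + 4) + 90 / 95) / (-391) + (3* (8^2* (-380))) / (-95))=1338148745 / 1738386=769.77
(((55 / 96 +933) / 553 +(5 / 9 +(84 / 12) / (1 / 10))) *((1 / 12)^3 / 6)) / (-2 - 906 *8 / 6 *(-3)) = 11505829 / 5980824428544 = 0.00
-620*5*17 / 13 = -52700 / 13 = -4053.85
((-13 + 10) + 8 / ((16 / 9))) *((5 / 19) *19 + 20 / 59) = 945 / 118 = 8.01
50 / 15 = 10 / 3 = 3.33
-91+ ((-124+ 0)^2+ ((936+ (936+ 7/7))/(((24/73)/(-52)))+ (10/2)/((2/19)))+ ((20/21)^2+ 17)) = -123875030/441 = -280895.76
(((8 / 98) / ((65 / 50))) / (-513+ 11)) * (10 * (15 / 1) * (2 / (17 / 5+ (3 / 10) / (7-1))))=-40000 / 3677401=-0.01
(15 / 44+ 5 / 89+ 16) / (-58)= -64211 / 227128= -0.28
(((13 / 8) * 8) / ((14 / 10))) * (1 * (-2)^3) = -520 / 7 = -74.29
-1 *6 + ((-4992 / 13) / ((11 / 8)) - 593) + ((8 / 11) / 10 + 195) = -3416 / 5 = -683.20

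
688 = 688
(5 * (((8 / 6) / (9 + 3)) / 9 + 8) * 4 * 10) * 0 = 0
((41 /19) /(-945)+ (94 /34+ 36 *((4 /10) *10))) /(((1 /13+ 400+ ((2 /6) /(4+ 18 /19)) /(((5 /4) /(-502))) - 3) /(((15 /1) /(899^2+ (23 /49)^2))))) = 2347061887261 /318831824416208667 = 0.00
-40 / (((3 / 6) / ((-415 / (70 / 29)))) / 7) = 96280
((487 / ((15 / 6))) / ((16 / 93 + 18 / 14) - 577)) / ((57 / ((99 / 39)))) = -3487407 / 231363665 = -0.02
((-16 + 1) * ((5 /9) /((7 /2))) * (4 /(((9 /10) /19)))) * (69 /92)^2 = -113.10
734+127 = 861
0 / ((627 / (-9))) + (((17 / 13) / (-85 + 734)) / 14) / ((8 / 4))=17 / 236236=0.00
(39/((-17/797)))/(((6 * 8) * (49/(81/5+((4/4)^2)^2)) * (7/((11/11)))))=-445523/233240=-1.91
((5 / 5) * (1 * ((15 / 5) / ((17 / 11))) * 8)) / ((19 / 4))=1056 / 323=3.27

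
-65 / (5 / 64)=-832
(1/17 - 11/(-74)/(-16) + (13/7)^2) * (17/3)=3450485/174048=19.82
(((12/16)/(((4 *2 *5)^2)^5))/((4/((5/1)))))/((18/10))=1/20132659200000000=0.00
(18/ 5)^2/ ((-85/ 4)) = -1296/ 2125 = -0.61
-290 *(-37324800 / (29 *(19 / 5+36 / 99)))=20528640000 / 229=89644716.16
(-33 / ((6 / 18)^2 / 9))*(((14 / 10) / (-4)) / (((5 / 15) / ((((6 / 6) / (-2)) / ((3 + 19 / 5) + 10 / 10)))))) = -18711 / 104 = -179.91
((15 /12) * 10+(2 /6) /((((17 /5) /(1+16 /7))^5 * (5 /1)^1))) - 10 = 365998477735 /143181219594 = 2.56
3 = 3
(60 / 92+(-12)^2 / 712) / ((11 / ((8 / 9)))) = 424 / 6141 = 0.07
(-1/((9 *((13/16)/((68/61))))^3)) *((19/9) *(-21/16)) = 10705780736/1090607161059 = 0.01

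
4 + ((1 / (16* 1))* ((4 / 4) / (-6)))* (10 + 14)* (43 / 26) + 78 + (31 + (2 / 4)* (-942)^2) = 46154637 / 104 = 443794.59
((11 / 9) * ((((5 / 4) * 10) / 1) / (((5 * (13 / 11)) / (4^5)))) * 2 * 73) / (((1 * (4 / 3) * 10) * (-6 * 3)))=-565312 / 351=-1610.58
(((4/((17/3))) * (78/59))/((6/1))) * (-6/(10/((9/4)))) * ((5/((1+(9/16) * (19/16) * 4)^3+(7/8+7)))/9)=-30670848/15087385777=-0.00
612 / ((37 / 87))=53244 / 37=1439.03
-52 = -52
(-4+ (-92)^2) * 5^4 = 5287500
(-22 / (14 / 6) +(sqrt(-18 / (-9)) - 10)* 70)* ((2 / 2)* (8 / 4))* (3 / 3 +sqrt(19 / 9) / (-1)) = -4* (3 - sqrt(19))* (2483 - 245* sqrt(2)) / 21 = 553.01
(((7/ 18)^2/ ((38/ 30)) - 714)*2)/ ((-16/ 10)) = 7324415/ 8208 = 892.35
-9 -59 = -68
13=13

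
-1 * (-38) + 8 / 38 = 726 / 19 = 38.21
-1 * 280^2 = -78400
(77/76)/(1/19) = 19.25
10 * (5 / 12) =25 / 6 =4.17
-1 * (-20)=20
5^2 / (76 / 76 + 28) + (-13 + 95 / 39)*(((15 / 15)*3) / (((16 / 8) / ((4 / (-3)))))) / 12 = 8899 / 3393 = 2.62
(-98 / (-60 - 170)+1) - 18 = -1906 / 115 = -16.57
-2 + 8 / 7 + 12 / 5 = 54 / 35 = 1.54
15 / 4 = 3.75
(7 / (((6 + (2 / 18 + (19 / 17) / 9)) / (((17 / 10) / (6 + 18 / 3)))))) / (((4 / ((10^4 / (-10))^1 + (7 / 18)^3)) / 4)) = -11797442111 / 74183040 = -159.03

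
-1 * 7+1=-6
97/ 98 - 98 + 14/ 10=-46849/ 490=-95.61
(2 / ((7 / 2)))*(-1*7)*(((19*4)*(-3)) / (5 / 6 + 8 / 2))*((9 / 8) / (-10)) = -3078 / 145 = -21.23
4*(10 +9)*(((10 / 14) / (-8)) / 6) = -95 / 84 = -1.13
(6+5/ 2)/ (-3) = -17/ 6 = -2.83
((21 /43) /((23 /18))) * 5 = 1890 /989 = 1.91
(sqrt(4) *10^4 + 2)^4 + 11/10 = 160064009600640017.10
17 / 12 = 1.42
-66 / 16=-33 / 8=-4.12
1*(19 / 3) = 19 / 3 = 6.33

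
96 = 96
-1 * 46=-46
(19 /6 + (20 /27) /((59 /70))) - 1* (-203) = 659647 /3186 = 207.05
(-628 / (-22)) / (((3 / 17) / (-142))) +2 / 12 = -505327 / 22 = -22969.41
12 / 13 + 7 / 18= 307 / 234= 1.31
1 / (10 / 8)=4 / 5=0.80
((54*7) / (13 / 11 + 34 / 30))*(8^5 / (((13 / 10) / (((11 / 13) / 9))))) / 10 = 1248952320 / 32279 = 38692.41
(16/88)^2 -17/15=-1997/1815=-1.10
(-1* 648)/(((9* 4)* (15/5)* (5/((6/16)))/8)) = -18/5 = -3.60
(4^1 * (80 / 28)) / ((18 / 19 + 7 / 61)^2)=107462480 / 10607527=10.13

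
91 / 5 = 18.20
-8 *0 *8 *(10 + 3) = 0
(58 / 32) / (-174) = -1 / 96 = -0.01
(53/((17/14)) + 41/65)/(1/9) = 440343/1105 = 398.50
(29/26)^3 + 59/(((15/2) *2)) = 1402819/263640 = 5.32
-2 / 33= -0.06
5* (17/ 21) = 85/ 21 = 4.05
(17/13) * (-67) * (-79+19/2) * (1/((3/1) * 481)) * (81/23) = 4274667/287638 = 14.86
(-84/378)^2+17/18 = 161/162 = 0.99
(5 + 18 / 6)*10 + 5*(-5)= 55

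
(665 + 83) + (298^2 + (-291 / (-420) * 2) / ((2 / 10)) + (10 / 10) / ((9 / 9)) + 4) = 1253895 / 14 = 89563.93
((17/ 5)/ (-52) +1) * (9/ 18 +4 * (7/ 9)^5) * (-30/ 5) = -9.19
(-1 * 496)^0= 1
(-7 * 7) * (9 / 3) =-147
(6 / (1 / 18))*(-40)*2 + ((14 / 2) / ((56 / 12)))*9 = -17253 / 2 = -8626.50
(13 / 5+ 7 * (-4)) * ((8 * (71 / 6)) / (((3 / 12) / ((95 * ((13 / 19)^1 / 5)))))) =-1875536 / 15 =-125035.73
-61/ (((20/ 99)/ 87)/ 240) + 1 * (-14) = -6304730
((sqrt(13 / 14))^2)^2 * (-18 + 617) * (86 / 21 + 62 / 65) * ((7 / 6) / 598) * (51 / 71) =17545309 / 4801020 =3.65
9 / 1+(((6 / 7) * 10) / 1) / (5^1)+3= 96 / 7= 13.71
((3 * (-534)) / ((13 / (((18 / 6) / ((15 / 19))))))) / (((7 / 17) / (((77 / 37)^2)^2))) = -2598542921898 / 121820465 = -21330.92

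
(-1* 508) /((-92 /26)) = 3302 /23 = 143.57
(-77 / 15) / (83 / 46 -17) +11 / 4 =129503 / 41940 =3.09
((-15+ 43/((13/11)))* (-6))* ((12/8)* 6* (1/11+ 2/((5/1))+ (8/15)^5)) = -616.72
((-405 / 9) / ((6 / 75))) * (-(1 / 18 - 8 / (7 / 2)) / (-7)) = 35125 / 196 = 179.21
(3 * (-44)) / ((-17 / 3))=396 / 17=23.29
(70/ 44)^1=35/ 22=1.59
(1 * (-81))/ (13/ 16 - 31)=432/ 161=2.68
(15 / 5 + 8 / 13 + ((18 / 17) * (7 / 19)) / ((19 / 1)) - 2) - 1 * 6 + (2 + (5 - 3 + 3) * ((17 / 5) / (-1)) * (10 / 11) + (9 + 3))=-5106377 / 877591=-5.82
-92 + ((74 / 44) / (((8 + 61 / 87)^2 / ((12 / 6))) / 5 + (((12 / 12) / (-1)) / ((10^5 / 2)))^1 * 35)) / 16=-1159568905283 / 12605912374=-91.99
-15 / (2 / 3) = -45 / 2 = -22.50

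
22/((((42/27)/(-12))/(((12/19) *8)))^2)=591224832/17689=33423.30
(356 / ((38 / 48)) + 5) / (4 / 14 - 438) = -60473 / 58216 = -1.04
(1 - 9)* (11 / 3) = -88 / 3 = -29.33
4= 4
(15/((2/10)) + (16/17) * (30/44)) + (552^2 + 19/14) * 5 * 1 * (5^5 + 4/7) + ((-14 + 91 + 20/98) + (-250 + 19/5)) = 436332136355329/91630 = 4761891698.74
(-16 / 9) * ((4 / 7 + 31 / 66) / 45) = -3848 / 93555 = -0.04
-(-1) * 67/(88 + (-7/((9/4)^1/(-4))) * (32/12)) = 1809/3272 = 0.55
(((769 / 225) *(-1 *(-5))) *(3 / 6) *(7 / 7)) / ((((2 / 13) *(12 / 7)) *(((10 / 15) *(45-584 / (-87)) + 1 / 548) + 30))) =21386659 / 42563100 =0.50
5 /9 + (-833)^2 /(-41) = -16923.57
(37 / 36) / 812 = 37 / 29232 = 0.00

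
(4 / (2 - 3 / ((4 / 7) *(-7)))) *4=64 / 11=5.82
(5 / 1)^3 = 125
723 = 723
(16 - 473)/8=-457/8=-57.12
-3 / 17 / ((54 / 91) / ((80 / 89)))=-0.27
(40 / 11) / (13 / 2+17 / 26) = 520 / 1023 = 0.51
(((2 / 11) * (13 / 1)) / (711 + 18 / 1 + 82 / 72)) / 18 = 52 / 289135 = 0.00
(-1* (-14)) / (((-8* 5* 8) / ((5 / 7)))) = -1 / 32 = -0.03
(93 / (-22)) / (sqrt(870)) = -31 *sqrt(870) / 6380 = -0.14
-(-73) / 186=73 / 186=0.39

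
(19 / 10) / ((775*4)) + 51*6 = 9486019 / 31000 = 306.00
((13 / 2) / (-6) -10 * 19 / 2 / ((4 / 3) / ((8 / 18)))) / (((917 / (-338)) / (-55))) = -9295 / 14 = -663.93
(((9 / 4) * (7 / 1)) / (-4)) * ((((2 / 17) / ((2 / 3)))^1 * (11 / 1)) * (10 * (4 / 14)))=-1485 / 68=-21.84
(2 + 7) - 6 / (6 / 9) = 0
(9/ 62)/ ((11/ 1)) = 9/ 682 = 0.01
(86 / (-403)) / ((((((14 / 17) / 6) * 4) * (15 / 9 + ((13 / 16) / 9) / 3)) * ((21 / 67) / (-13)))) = 10579032 / 1113427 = 9.50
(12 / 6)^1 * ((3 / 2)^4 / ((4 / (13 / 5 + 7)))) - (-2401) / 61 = 38833 / 610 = 63.66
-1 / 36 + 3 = 107 / 36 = 2.97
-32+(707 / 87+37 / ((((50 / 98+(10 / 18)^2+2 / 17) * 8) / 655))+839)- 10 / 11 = 1958785954159 / 483767328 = 4049.02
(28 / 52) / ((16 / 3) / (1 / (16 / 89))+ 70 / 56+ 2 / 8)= 3738 / 17069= 0.22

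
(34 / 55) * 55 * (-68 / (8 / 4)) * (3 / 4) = -867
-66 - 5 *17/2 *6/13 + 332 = 3203/13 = 246.38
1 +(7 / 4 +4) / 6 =47 / 24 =1.96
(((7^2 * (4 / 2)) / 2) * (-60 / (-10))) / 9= 98 / 3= 32.67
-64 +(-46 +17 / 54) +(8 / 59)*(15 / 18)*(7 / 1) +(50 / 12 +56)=-48.73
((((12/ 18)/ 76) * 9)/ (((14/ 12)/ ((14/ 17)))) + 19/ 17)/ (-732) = -379/ 236436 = -0.00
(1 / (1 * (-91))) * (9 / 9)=-1 / 91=-0.01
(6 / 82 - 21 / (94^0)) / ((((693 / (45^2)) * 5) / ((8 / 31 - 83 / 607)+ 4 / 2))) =-140108670 / 5400479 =-25.94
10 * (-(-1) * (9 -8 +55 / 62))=585 / 31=18.87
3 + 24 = 27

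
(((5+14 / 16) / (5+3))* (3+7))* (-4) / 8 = -235 / 64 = -3.67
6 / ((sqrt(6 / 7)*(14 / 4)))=1.85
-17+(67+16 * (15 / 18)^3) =59.26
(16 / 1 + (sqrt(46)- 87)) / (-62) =71 / 62- sqrt(46) / 62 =1.04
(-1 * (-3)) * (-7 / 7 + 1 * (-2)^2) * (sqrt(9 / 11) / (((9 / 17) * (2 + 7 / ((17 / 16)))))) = 867 * sqrt(11) / 1606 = 1.79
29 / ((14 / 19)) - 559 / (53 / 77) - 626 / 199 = -114570893 / 147658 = -775.92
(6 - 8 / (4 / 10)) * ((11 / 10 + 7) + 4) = -847 / 5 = -169.40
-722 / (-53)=722 / 53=13.62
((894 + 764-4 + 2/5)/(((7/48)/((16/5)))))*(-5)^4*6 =952934400/7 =136133485.71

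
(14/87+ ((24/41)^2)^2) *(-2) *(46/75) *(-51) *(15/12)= 26754239906/1229206035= 21.77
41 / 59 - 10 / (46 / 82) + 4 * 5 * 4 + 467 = 719032 / 1357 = 529.87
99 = 99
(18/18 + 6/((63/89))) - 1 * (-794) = 16873/21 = 803.48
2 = 2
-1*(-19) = 19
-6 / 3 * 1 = -2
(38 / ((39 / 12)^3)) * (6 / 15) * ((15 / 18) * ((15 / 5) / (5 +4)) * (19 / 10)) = 23104 / 98865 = 0.23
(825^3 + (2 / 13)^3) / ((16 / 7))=8635548796931 / 35152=245663085.94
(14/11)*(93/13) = 1302/143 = 9.10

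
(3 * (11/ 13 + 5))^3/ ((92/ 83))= 245936304/ 50531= 4867.04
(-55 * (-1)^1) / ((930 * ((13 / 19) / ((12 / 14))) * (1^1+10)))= 19 / 2821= 0.01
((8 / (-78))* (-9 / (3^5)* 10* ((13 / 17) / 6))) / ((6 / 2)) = 20 / 12393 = 0.00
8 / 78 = 4 / 39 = 0.10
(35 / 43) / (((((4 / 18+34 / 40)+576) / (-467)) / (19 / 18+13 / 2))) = -3175600 / 638077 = -4.98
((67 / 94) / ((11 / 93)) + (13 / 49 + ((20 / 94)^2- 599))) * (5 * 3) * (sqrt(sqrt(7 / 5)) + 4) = -42339309930 / 1190651- 4233930993 * 5^(3 / 4) * 7^(1 / 4) / 2381302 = -45229.91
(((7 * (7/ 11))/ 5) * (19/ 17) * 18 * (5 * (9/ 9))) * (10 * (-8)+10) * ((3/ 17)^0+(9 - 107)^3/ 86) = 551986902180/ 8041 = 68646549.21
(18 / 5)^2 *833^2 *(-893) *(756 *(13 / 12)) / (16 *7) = -5872355545329 / 100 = -58723555453.29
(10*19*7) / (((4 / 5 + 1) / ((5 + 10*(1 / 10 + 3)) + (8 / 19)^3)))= 86602600 / 3249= 26655.16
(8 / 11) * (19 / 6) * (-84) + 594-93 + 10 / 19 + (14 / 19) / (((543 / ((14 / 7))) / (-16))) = 34957213 / 113487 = 308.03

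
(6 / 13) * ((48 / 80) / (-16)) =-9 / 520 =-0.02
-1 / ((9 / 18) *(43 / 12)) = -24 / 43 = -0.56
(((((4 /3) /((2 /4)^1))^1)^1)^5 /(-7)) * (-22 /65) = 720896 /110565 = 6.52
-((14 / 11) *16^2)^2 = -12845056 / 121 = -106157.49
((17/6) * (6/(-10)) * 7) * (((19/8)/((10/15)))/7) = -969/160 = -6.06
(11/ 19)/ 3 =11/ 57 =0.19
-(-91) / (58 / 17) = 1547 / 58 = 26.67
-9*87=-783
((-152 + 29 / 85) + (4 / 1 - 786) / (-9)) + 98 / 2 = -12064 / 765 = -15.77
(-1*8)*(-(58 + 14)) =576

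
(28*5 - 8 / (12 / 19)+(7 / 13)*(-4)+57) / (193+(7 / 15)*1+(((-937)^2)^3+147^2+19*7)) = 35525 / 131969070152256898171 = 0.00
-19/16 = -1.19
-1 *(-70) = 70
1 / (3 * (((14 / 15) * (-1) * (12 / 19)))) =-95 / 168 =-0.57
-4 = -4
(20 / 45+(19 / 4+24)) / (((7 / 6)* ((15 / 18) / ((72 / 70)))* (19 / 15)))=113508 / 4655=24.38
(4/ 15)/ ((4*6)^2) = 1/ 2160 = 0.00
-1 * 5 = -5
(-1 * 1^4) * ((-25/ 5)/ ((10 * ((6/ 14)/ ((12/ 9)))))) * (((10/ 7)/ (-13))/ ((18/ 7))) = -70/ 1053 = -0.07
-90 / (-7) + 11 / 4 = 437 / 28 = 15.61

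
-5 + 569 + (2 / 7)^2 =27640 / 49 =564.08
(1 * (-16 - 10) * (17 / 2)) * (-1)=221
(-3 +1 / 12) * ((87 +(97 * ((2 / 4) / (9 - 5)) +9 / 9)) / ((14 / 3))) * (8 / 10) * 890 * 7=-2495115 / 8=-311889.38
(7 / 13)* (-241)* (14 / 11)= -23618 / 143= -165.16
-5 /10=-1 /2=-0.50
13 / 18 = 0.72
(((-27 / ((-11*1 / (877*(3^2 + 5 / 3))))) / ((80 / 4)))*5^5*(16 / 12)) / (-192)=-548125 / 22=-24914.77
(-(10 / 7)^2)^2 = 10000 / 2401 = 4.16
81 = 81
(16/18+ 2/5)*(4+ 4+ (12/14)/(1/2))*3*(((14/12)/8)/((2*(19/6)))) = 493/570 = 0.86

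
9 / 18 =1 / 2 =0.50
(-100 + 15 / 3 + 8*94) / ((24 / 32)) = 876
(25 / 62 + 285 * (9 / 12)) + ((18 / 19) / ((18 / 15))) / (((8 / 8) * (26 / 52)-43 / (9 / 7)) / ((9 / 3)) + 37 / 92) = 214.08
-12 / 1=-12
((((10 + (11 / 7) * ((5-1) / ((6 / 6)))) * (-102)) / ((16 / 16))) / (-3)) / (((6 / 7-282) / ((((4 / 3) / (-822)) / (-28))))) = -323 / 2830968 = -0.00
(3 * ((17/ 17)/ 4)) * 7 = 21/ 4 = 5.25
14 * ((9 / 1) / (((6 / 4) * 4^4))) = 0.33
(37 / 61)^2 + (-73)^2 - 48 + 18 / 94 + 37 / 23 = 21251020636 / 4022401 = 5283.17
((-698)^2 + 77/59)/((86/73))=48799843/118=413557.99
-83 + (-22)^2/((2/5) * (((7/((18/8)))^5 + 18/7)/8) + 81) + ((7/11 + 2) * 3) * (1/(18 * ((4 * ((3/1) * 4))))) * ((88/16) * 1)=-17747870484341/227851521984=-77.89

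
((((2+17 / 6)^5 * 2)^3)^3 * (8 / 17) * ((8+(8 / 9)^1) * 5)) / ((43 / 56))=112447020935628636889464785760360796457146954445599393913554998311075 / 1304356287644400703311264620740608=86208823463949471052504760000000000.00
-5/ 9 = -0.56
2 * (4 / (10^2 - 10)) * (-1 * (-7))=28 / 45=0.62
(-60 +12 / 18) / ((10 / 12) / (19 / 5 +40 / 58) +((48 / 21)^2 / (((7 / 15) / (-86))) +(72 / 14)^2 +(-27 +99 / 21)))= 11356044 / 183441571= 0.06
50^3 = 125000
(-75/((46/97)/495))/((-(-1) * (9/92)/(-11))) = 8802750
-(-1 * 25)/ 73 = 25/ 73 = 0.34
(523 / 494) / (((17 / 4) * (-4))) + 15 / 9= 1.60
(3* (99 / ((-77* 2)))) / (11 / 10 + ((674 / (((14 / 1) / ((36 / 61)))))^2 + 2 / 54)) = -94941315 / 39796039483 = -0.00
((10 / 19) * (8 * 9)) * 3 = 2160 / 19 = 113.68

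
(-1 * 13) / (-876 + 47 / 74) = 962 / 64777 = 0.01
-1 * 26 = -26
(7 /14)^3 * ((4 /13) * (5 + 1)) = 3 /13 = 0.23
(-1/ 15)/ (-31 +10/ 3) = 0.00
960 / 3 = 320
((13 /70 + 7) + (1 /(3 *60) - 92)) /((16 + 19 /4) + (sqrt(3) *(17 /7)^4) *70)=149066274679 /1506727135477755 - 3498588451288 *sqrt(3) /301345427095551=-0.02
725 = 725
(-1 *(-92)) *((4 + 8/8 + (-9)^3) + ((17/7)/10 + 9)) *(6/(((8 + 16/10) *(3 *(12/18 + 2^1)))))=-1150759/224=-5137.32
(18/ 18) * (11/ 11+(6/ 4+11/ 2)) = 8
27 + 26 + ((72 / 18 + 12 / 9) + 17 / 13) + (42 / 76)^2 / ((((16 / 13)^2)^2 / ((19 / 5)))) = 58417180319 / 971243520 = 60.15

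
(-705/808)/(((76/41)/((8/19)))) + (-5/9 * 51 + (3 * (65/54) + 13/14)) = -220441171/9188172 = -23.99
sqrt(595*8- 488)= 4*sqrt(267)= 65.36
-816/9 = -272/3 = -90.67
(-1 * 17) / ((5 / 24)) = -408 / 5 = -81.60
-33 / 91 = -0.36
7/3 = 2.33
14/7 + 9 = 11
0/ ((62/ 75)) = 0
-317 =-317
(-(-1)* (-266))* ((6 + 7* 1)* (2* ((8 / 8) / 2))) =-3458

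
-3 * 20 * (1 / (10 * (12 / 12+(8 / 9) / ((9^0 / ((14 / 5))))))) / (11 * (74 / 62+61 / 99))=-37665 / 435989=-0.09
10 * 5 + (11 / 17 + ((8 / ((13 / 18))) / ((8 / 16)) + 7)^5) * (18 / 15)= 797621944846286 / 31559905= 25273268.24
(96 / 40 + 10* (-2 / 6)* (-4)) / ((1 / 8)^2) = 15104 / 15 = 1006.93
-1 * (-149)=149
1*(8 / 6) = 4 / 3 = 1.33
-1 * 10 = -10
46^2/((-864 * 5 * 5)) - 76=-76.10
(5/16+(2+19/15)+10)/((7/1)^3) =3259/82320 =0.04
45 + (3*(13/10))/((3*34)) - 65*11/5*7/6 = -124231/1020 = -121.80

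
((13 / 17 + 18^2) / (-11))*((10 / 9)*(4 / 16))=-27605 / 3366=-8.20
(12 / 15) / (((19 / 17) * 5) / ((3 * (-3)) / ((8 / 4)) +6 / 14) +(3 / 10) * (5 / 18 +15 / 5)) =-816 / 397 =-2.06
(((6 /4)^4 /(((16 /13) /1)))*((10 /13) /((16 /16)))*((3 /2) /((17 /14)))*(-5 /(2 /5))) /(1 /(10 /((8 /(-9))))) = 9568125 /17408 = 549.64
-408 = -408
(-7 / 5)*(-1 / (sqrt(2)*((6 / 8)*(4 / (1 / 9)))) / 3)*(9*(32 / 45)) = 112*sqrt(2) / 2025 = 0.08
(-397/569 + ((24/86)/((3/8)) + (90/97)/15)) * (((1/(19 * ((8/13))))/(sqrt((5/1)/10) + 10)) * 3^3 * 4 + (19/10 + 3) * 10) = 48533381889/8973443519-90238941 * sqrt(2)/17946887038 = 5.40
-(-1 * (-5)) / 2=-5 / 2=-2.50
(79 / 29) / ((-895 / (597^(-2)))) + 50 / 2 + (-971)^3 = -8468907186880328749 / 9250595595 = -915498586.00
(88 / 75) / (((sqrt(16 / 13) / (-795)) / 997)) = -1162502*sqrt(13) / 5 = -838292.11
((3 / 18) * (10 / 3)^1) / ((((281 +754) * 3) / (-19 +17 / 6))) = -97 / 33534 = -0.00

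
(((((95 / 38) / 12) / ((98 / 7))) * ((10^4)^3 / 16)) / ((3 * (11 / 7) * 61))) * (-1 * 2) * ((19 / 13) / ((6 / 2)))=-742187500000 / 235521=-3151258.27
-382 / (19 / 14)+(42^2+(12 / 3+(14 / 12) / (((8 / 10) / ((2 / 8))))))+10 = 2730329 / 1824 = 1496.89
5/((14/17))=6.07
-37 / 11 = -3.36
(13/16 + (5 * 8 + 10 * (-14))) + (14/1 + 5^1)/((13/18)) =-15159/208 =-72.88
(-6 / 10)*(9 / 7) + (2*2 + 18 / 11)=1873 / 385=4.86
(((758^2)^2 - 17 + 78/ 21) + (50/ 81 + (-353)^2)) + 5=187180259633387/ 567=330123914697.33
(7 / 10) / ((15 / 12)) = 14 / 25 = 0.56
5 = 5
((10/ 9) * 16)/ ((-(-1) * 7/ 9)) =160/ 7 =22.86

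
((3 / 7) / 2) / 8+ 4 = 451 / 112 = 4.03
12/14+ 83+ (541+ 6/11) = 48156/77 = 625.40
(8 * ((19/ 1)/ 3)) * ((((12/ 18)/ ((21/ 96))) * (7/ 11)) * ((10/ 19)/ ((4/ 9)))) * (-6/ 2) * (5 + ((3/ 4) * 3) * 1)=-27840/ 11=-2530.91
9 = 9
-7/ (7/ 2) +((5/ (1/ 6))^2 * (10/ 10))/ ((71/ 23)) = 20558/ 71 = 289.55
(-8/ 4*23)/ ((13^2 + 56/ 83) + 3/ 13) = -24817/ 91664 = -0.27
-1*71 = -71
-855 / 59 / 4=-855 / 236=-3.62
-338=-338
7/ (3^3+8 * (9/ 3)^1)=7/ 51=0.14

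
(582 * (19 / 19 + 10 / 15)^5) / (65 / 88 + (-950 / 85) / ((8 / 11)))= -181390000 / 354537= -511.63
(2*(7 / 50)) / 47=0.01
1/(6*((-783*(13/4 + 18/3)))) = -2/86913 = -0.00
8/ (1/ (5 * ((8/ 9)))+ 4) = 320/ 169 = 1.89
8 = 8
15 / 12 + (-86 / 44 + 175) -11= 7185 / 44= 163.30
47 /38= 1.24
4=4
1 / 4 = 0.25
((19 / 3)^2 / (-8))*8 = -361 / 9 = -40.11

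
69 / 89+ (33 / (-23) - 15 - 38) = -109841 / 2047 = -53.66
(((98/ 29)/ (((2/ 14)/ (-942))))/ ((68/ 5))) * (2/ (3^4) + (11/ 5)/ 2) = -49058261/ 26622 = -1842.77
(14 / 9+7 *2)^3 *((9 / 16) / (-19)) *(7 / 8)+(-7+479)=1152691 / 3078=374.49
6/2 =3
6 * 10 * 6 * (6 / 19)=2160 / 19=113.68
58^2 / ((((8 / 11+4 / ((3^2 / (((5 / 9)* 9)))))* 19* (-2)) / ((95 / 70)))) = -83259 / 2044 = -40.73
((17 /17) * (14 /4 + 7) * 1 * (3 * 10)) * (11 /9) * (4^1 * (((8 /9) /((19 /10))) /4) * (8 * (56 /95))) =2759680 /3249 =849.39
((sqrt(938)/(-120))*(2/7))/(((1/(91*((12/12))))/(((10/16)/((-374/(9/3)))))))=13*sqrt(938)/11968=0.03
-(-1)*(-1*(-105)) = 105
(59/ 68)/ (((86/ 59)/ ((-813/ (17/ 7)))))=-199.27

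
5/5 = 1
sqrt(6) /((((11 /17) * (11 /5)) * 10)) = 17 * sqrt(6) /242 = 0.17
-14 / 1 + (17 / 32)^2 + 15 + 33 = 34.28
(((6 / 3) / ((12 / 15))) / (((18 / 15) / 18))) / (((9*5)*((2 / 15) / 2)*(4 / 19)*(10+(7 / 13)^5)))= 176364175 / 29837896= 5.91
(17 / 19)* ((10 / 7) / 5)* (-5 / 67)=-0.02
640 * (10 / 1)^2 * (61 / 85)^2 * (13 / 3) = 123834880 / 867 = 142831.46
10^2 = 100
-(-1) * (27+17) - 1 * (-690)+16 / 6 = 2210 / 3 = 736.67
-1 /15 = -0.07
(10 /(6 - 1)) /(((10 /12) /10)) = 24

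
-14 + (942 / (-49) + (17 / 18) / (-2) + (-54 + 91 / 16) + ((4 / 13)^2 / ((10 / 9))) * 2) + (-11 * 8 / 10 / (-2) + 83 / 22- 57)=-8569802183 / 65585520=-130.67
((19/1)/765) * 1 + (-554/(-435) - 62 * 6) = -1644803/4437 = -370.70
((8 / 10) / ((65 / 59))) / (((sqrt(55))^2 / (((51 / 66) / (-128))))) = -1003 / 12584000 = -0.00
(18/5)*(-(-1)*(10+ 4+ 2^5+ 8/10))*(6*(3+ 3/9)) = 16848/5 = 3369.60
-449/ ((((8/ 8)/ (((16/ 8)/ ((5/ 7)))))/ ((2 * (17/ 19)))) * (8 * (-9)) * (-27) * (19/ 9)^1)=-0.55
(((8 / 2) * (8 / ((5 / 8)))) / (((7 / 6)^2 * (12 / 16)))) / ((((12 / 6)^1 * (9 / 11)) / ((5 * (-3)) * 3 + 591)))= 16735.09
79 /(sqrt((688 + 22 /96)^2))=3792 /33035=0.11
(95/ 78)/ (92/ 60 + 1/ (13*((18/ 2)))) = 1425/ 1804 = 0.79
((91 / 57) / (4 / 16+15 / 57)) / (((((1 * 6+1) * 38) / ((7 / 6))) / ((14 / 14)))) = 7 / 513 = 0.01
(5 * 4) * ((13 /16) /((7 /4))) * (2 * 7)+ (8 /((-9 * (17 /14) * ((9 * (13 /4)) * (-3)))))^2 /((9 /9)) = 374921787874 /2884012209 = 130.00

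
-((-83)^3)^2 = -326940373369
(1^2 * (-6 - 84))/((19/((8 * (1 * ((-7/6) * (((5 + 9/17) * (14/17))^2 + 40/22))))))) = 997.11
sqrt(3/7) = sqrt(21)/7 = 0.65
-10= -10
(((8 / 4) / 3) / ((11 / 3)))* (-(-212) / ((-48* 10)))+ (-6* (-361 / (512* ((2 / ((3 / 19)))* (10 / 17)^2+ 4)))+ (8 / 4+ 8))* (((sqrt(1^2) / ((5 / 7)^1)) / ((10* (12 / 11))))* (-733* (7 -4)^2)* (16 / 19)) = -109212195269179 / 14582515200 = -7489.26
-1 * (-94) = 94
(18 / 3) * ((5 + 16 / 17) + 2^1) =810 / 17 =47.65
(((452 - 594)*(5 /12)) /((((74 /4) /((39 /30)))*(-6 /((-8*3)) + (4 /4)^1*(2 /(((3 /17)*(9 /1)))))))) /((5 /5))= -2.75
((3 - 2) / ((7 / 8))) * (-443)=-3544 / 7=-506.29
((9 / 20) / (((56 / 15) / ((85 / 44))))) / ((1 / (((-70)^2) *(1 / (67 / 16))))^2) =15743700000 / 49379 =318833.92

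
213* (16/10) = 1704/5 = 340.80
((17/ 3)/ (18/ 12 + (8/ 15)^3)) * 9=344250/ 11149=30.88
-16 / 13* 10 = -160 / 13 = -12.31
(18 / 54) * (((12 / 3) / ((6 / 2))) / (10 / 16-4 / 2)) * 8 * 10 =-2560 / 99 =-25.86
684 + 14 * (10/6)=2122/3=707.33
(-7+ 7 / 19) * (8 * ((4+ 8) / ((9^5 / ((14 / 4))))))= -1568 / 41553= -0.04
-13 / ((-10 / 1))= 13 / 10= 1.30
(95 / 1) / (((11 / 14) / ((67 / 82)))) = 44555 / 451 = 98.79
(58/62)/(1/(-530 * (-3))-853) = -0.00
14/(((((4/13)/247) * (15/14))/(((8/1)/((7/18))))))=1078896/5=215779.20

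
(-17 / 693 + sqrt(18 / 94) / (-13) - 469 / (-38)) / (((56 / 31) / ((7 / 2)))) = 10055501 / 421344 - 93 * sqrt(47) / 9776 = 23.80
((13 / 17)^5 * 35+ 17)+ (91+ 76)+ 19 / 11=3043715656 / 15618427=194.88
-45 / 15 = -3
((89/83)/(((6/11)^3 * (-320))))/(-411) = 118459/2357890560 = 0.00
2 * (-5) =-10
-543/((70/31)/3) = -721.41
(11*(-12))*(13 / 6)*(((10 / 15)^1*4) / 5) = -2288 / 15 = -152.53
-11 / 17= -0.65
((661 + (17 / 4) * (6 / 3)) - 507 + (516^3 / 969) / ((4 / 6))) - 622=137091259 / 646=212215.57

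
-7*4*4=-112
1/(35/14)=2/5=0.40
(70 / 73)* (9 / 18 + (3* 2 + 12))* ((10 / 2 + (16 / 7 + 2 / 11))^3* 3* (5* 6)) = 3165321093750 / 4760987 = 664845.57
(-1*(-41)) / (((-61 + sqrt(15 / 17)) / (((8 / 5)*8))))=-1360544 / 158105 - 1312*sqrt(255) / 158105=-8.74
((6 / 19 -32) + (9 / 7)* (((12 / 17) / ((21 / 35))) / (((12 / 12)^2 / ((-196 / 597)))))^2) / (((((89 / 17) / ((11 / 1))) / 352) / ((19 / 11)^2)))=-4163580338624 / 59916313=-69489.93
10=10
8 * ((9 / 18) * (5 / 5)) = 4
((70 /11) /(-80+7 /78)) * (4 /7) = -3120 /68563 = -0.05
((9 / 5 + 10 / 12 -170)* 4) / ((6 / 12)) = -20084 / 15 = -1338.93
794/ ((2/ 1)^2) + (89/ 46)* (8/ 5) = 46367/ 230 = 201.60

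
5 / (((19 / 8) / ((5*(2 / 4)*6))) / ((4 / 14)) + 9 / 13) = 15600 / 3889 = 4.01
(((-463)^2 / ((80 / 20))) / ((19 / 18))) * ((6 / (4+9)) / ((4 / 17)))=98395371 / 988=99590.46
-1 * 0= 0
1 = 1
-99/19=-5.21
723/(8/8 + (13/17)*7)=4097/36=113.81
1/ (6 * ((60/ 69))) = 23/ 120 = 0.19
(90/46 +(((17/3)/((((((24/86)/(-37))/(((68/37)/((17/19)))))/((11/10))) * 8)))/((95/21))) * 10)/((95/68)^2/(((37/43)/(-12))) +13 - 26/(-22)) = 151639689223/4232489670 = 35.83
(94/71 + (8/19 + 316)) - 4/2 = 425940/1349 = 315.74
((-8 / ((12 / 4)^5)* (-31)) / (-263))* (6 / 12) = -124 / 63909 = -0.00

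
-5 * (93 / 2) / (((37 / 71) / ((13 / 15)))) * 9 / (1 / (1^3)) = -257517 / 74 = -3479.96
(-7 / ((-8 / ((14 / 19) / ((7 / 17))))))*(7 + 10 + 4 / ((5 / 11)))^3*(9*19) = 2299103919 / 500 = 4598207.84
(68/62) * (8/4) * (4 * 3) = 816/31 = 26.32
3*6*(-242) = -4356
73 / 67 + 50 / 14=2186 / 469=4.66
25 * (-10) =-250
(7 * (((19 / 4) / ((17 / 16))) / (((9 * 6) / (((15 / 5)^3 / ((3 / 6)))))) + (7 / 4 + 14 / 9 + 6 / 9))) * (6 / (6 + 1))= 5167 / 102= 50.66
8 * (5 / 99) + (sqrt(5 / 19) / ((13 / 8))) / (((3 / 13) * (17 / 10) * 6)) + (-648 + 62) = -57974 / 99 + 40 * sqrt(95) / 2907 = -585.46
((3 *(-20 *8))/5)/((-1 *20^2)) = 6/25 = 0.24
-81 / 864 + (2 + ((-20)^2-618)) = -6915 / 32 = -216.09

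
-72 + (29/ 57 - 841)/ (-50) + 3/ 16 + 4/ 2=-1208461/ 22800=-53.00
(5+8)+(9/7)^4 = 37774/2401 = 15.73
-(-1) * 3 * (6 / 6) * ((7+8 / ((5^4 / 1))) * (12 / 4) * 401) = 15818247 / 625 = 25309.20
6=6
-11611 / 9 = -1290.11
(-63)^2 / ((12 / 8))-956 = 1690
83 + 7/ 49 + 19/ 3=89.48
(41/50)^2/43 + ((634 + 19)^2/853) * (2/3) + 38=102135751679/275092500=371.28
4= 4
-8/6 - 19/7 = -85/21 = -4.05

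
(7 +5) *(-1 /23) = -12 /23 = -0.52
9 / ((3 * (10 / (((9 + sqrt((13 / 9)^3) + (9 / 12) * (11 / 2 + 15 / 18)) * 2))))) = 13 * sqrt(13) / 45 + 33 / 4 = 9.29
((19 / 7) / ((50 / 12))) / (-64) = -57 / 5600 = -0.01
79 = 79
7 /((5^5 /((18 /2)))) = 63 /3125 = 0.02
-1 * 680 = -680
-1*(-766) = 766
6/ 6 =1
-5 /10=-1 /2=-0.50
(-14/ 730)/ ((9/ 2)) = -0.00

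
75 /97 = 0.77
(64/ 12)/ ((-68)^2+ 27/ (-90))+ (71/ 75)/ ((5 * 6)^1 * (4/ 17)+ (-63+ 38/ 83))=-1439640299/ 90493900475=-0.02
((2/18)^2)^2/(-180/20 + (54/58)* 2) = -29/1358127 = -0.00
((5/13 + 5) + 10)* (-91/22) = -63.64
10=10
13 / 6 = 2.17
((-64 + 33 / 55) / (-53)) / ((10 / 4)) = 634 / 1325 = 0.48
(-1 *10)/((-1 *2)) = 5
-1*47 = -47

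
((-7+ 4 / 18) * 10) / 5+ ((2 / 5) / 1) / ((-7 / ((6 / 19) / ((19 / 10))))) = -308510 / 22743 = -13.57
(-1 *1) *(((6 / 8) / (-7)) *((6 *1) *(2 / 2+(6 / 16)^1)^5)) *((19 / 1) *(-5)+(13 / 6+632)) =1703.53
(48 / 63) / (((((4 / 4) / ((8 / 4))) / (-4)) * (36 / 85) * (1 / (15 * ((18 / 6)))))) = -13600 / 21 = -647.62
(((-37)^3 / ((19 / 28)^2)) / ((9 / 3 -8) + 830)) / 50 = -19855976 / 7445625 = -2.67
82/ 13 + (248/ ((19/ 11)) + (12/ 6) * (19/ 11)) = 416628/ 2717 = 153.34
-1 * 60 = -60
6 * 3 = 18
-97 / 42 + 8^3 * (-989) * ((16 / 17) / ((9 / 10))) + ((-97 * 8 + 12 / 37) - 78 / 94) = -1975386690019 / 3724938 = -530313.98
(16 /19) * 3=48 /19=2.53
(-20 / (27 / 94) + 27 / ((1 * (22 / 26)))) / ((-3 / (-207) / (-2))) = 5205.43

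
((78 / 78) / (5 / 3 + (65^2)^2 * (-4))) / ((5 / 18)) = -54 / 1071037475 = -0.00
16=16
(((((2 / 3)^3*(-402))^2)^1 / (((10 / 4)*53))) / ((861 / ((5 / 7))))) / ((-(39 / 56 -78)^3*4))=2059337728 / 42837957670220271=0.00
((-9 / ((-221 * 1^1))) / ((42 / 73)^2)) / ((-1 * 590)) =-5329 / 25556440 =-0.00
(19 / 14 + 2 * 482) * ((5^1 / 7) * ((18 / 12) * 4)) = 202725 / 49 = 4137.24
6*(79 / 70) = 237 / 35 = 6.77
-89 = -89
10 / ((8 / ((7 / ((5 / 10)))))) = 35 / 2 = 17.50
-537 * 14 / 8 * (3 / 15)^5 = -3759 / 12500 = -0.30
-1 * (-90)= 90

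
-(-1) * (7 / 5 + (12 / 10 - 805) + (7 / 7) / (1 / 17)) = -3927 / 5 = -785.40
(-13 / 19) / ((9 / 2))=-26 / 171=-0.15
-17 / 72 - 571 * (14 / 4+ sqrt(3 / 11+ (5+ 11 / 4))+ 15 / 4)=-298079 / 72 - 571 * sqrt(3883) / 22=-5757.31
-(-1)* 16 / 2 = 8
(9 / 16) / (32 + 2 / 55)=495 / 28192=0.02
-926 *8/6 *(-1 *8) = 29632/3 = 9877.33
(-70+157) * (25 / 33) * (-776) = -562600 / 11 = -51145.45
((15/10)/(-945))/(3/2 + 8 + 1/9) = -1/6055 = -0.00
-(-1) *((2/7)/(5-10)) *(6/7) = -12/245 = -0.05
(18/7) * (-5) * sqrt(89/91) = -90 * sqrt(8099)/637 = -12.72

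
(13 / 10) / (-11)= -13 / 110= -0.12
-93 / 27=-31 / 9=-3.44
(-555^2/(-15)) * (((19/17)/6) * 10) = 650275/17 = 38251.47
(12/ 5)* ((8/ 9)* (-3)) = -32/ 5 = -6.40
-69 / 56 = -1.23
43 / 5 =8.60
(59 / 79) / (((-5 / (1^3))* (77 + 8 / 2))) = -0.00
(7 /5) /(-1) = -7 /5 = -1.40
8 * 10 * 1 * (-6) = -480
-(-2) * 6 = 12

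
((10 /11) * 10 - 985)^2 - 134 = 115224011 /121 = 952264.55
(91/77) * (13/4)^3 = 28561/704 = 40.57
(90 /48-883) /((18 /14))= -49343 /72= -685.32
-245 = -245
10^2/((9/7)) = 700/9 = 77.78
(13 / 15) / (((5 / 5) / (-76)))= -988 / 15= -65.87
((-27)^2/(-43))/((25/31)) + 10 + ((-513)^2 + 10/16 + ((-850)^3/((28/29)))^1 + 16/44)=-421023367382509/662200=-635794876.75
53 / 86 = 0.62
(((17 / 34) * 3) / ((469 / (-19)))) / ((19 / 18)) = -27 / 469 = -0.06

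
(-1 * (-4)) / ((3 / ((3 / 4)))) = 1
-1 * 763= -763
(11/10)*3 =3.30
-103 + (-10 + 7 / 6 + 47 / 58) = -9659 / 87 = -111.02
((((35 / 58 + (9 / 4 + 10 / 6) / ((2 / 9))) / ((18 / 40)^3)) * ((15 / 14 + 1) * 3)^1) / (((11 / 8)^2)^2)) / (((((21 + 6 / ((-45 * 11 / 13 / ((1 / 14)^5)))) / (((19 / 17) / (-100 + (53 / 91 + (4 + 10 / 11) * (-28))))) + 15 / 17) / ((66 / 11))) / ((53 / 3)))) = -5183219065566330880000 / 625667474931141251367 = -8.28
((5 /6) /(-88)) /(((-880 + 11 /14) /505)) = 17675 /3249576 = 0.01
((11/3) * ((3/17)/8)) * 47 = 517/136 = 3.80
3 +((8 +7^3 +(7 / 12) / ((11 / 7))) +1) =46909 / 132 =355.37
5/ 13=0.38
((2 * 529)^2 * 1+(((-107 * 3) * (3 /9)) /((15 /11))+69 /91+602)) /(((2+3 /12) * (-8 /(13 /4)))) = -764323759 /3780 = -202202.05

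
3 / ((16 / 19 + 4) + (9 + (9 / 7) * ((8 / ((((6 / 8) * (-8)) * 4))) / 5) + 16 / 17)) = 33915 / 166156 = 0.20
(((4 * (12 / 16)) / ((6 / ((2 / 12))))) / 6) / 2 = 1 / 144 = 0.01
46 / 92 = 1 / 2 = 0.50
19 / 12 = 1.58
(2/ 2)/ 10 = 1/ 10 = 0.10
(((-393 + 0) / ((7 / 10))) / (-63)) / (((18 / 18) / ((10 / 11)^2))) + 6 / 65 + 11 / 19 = 176530423 / 21966945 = 8.04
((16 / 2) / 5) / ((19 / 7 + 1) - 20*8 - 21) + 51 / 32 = 314663 / 198560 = 1.58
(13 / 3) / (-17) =-0.25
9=9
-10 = -10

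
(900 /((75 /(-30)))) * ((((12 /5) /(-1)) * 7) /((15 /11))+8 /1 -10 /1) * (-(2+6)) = -41241.60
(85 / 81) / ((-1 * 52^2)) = -85 / 219024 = -0.00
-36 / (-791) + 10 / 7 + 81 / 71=146857 / 56161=2.61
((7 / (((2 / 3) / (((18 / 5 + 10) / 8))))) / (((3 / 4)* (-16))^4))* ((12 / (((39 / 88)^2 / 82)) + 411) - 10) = 326457341 / 70087680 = 4.66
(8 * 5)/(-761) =-40/761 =-0.05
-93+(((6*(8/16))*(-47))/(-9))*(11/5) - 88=-2198/15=-146.53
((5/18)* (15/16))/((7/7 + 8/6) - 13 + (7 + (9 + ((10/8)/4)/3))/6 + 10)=75/581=0.13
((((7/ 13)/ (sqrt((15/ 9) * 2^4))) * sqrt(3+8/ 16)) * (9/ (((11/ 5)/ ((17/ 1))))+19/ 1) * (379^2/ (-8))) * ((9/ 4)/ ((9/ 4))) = -489672169 * sqrt(210)/ 22880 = -310140.90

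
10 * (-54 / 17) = -540 / 17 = -31.76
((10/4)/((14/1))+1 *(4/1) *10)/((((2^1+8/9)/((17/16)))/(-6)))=-516375/5824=-88.66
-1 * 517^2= -267289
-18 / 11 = -1.64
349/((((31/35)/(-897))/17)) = -186266535/31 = -6008597.90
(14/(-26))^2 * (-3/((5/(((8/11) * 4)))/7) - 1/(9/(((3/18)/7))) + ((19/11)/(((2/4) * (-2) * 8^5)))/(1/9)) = -3.54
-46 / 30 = -1.53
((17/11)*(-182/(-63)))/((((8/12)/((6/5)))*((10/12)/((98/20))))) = 47.25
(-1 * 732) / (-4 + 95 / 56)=13664 / 43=317.77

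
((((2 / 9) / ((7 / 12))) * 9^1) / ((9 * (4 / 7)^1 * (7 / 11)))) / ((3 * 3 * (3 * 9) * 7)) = 22 / 35721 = 0.00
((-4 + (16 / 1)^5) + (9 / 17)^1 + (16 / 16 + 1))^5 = 1799869956986982455441538812946873607 / 1419857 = 1267641711092724447209500000000.00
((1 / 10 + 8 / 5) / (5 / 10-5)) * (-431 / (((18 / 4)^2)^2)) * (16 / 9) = 1875712 / 2657205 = 0.71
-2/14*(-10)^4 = -10000/7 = -1428.57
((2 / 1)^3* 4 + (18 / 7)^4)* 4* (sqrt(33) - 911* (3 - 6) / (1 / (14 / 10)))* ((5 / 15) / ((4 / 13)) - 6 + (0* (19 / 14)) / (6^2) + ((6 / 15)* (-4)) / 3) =-54160057776 / 8575 - 19817072* sqrt(33) / 12005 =-6325524.47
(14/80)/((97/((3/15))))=7/19400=0.00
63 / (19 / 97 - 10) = -2037 / 317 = -6.43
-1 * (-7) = 7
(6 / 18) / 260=1 / 780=0.00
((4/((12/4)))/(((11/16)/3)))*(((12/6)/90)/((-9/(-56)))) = 3584/4455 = 0.80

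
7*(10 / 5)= 14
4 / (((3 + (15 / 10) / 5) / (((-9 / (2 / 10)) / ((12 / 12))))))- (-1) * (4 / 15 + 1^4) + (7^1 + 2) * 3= -4336 / 165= -26.28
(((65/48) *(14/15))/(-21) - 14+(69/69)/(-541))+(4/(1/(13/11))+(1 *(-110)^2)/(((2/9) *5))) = 13986181189/1285416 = 10880.67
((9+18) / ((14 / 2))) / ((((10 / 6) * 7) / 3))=243 / 245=0.99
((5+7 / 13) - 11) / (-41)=71 / 533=0.13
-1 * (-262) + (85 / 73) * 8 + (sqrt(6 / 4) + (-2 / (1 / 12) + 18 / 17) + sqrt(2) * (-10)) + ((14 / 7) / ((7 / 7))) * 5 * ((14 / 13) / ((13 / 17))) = -10 * sqrt(2) + sqrt(6) / 2 + 55044788 / 209729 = 249.54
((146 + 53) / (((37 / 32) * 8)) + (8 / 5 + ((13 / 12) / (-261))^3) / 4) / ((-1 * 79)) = -0.28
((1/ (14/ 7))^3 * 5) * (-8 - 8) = -10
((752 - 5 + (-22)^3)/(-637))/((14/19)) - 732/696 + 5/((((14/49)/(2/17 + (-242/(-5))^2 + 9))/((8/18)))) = 1811364510292/98922915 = 18310.87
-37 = -37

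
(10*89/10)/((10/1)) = 89/10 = 8.90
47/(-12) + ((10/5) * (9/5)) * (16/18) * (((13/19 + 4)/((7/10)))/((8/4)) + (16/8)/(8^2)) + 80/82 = 2573503/327180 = 7.87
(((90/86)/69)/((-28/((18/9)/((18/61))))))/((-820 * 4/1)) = 61/54497856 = 0.00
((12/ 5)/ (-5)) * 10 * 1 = -24/ 5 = -4.80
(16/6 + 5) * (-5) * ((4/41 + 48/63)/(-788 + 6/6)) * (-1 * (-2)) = 170200/2032821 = 0.08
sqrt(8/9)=0.94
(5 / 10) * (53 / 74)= 53 / 148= 0.36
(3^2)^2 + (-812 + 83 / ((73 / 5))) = -52948 / 73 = -725.32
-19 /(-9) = 19 /9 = 2.11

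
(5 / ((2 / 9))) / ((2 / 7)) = 315 / 4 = 78.75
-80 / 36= -20 / 9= -2.22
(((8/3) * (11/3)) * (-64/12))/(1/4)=-5632/27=-208.59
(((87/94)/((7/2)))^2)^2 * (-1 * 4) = -229159044/11716114081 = -0.02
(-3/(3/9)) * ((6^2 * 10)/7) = -462.86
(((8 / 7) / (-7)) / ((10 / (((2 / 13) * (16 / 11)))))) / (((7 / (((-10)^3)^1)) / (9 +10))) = 486400 / 49049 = 9.92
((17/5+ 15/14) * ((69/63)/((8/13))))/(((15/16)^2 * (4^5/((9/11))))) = 93587/12936000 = 0.01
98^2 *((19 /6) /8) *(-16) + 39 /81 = -1642271 /27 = -60824.85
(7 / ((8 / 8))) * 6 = 42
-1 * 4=-4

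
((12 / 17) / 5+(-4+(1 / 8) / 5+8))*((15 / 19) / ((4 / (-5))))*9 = -382455 / 10336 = -37.00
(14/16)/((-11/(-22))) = 7/4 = 1.75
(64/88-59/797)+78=689553/8767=78.65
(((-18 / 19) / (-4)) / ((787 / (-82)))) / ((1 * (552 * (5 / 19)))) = -123 / 724040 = -0.00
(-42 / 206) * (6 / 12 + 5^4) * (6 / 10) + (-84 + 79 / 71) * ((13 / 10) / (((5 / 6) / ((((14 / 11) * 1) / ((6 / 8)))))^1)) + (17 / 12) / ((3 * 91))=-35449464157 / 119786940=-295.94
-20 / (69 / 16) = -320 / 69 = -4.64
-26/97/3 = -26/291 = -0.09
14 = 14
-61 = -61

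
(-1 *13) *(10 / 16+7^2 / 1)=-5161 / 8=-645.12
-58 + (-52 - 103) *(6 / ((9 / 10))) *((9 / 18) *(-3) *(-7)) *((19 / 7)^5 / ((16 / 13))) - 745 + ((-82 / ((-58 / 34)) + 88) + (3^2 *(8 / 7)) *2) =-723814268309 / 557032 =-1299412.36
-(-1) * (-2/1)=-2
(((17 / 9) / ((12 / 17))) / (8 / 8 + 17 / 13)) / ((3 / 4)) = 3757 / 2430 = 1.55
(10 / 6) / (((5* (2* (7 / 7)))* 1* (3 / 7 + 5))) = 0.03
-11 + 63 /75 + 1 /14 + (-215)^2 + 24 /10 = 16176059 /350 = 46217.31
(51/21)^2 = 289/49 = 5.90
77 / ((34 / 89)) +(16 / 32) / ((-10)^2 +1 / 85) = 29129399 / 144517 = 201.56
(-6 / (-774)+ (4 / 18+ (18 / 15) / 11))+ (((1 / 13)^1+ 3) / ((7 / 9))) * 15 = 115595747 / 1936935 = 59.68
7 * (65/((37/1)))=455/37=12.30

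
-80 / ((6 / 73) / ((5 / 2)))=-7300 / 3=-2433.33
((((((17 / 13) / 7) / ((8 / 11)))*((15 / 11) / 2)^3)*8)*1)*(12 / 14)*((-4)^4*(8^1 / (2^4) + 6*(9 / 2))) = 27540000 / 7007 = 3930.36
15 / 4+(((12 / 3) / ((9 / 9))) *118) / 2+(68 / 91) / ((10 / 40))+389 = 229953 / 364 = 631.74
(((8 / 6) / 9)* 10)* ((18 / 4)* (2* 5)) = 200 / 3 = 66.67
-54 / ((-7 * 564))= 9 / 658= 0.01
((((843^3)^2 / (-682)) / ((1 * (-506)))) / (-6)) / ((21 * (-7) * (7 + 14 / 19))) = 252554600833270353 / 1657131784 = 152404656.81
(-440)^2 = 193600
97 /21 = 4.62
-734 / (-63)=734 / 63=11.65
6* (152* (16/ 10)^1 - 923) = -20394/ 5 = -4078.80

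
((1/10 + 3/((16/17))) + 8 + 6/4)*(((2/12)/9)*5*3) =341/96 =3.55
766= 766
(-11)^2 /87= 121 /87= 1.39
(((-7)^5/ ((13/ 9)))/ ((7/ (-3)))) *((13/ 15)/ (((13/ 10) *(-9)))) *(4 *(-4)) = 76832/ 13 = 5910.15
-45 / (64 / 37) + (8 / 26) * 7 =-19853 / 832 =-23.86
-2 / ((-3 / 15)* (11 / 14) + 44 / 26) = -1820 / 1397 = -1.30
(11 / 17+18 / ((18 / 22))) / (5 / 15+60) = 1155 / 3077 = 0.38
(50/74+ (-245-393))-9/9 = -23618/37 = -638.32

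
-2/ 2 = -1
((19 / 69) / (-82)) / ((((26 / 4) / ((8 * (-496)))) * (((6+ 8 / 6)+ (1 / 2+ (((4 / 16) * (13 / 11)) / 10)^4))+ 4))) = 2825764536320000 / 16311508697107897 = 0.17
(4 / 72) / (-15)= -1 / 270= -0.00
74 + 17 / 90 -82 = -7.81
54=54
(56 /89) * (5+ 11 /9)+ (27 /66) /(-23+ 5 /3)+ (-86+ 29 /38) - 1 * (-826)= 15956817055 /21428352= 744.66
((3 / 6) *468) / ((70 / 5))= 117 / 7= 16.71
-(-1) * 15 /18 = 0.83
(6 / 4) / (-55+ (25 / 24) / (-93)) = -3348 / 122785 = -0.03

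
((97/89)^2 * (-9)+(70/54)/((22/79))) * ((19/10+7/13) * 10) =-9002466833/61165962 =-147.18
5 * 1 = 5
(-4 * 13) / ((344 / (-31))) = 403 / 86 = 4.69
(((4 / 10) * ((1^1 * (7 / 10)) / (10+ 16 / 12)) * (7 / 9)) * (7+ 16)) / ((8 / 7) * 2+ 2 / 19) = 149891 / 810900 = 0.18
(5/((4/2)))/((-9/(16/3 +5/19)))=-1595/1026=-1.55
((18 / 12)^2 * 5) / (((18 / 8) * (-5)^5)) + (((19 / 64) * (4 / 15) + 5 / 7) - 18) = -3613711 / 210000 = -17.21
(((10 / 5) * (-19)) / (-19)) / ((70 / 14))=2 / 5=0.40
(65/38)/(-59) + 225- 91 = 300363/2242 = 133.97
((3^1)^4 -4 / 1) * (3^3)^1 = 2079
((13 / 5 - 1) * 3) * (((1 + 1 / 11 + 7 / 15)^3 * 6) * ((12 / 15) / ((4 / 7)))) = 1901154416 / 12478125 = 152.36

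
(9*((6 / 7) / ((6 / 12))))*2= 216 / 7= 30.86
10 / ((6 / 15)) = 25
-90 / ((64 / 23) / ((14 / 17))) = -26.64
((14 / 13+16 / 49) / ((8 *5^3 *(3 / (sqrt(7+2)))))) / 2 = 447 / 637000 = 0.00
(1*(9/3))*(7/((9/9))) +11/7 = 158/7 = 22.57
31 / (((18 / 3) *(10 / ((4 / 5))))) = 31 / 75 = 0.41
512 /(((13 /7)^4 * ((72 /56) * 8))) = 1075648 /257049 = 4.18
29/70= 0.41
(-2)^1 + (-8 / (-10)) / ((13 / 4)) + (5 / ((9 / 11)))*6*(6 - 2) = 28258 / 195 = 144.91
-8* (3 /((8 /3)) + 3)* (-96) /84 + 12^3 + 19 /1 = 12493 /7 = 1784.71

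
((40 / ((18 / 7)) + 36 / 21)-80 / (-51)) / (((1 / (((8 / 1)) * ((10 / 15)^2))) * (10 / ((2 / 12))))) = 161408 / 144585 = 1.12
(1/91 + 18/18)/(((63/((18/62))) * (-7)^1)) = -92/138229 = -0.00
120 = 120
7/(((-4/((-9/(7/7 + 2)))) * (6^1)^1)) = 7/8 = 0.88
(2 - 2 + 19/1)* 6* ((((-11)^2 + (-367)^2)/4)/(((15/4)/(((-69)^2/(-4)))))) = -1219477779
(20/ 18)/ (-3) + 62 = 1664/ 27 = 61.63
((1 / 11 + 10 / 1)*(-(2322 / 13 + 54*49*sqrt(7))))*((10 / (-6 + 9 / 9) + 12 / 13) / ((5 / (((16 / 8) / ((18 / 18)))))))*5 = 7216776 / 1859 + 8223768*sqrt(7) / 143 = 156036.23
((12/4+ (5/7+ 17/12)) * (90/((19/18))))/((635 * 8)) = 11637/135128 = 0.09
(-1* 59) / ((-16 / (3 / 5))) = 177 / 80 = 2.21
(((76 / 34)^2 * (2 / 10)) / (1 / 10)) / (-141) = -2888 / 40749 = -0.07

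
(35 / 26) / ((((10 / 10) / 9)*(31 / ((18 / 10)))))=567 / 806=0.70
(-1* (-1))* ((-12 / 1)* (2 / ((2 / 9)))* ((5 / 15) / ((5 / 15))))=-108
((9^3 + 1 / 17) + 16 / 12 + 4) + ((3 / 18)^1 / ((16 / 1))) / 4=1598043 / 2176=734.39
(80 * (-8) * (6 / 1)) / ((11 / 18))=-69120 / 11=-6283.64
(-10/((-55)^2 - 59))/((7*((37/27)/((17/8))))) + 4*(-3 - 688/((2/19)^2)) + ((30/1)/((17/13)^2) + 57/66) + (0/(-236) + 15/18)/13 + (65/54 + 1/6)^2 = -22991820118474963001/92574699425208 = -248359.65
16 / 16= 1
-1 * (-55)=55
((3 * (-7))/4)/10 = -21/40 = -0.52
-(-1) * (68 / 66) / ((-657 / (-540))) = 0.85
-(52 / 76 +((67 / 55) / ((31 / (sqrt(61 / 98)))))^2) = -3708752601 / 5412880550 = -0.69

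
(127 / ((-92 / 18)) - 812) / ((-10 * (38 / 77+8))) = 592823 / 60168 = 9.85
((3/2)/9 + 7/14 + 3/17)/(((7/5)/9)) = 645/119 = 5.42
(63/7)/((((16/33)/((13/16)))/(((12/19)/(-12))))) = -3861/4864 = -0.79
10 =10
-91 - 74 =-165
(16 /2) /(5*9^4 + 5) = 4 /16405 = 0.00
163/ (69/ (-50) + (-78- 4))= -8150/ 4169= -1.95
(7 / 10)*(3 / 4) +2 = 101 / 40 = 2.52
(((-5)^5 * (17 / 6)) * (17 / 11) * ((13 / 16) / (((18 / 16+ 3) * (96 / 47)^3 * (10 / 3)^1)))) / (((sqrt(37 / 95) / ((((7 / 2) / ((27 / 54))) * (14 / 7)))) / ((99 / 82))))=-1706525673125 * sqrt(3515) / 39369572352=-2569.89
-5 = -5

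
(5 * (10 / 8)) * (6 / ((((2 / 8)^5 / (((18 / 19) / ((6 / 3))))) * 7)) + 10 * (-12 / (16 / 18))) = 933525 / 532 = 1754.75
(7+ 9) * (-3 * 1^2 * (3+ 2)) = -240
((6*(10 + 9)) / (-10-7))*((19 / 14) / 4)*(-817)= 884811 / 476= 1858.85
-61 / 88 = -0.69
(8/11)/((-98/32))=-128/539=-0.24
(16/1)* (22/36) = 88/9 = 9.78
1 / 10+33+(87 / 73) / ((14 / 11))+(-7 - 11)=40973 / 2555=16.04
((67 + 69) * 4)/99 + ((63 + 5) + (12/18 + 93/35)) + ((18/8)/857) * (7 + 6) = 912860161/11878020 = 76.85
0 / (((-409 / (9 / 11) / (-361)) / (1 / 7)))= 0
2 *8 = 16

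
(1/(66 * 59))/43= 1/167442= 0.00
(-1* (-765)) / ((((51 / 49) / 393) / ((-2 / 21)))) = -27510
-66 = -66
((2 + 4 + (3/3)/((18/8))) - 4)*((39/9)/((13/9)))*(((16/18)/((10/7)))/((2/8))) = 2464/135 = 18.25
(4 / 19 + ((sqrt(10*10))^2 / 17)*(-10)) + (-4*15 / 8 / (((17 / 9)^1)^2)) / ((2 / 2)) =-60.72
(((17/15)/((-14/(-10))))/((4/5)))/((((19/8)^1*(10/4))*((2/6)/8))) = 544/133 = 4.09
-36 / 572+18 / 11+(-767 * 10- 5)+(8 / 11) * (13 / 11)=-12068948 / 1573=-7672.57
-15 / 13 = -1.15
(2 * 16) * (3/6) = 16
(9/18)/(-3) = -1/6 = -0.17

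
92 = 92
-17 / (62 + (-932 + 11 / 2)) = 34 / 1729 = 0.02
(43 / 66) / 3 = 43 / 198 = 0.22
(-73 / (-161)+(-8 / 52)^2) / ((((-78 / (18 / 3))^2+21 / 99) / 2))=0.01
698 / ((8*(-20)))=-349 / 80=-4.36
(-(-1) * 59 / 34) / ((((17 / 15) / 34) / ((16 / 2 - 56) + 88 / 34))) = -683220 / 289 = -2364.08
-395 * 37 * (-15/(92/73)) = 16003425/92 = 173950.27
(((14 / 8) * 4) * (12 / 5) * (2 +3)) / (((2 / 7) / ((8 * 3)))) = 7056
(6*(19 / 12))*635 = 12065 / 2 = 6032.50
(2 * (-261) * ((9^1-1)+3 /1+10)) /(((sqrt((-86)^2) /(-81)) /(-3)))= -1331883 /43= -30974.02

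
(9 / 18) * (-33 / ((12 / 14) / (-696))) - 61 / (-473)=6337315 / 473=13398.13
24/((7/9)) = 216/7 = 30.86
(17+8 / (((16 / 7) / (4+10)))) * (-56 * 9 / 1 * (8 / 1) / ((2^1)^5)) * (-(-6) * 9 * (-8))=3592512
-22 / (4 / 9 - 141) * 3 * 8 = 432 / 115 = 3.76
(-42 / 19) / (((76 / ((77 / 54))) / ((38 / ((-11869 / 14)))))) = 343 / 184509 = 0.00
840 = 840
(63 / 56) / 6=3 / 16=0.19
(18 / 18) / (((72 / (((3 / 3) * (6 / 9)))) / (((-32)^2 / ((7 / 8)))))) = 2048 / 189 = 10.84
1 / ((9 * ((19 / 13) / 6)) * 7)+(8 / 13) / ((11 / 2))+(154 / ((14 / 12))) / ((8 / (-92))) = -86602424 / 57057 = -1517.82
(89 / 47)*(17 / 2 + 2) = 1869 / 94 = 19.88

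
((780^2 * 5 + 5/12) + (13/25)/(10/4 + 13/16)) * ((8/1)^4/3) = 49528636539904/11925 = 4153344783.22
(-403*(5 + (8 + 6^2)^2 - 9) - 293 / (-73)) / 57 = -56837215 / 4161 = -13659.51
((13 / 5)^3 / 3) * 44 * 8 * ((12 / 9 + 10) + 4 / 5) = 140748608 / 5625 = 25021.97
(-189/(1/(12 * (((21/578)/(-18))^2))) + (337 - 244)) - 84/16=7328196/83521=87.74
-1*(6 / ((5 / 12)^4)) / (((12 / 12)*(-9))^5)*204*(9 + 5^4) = 22073344 / 50625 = 436.02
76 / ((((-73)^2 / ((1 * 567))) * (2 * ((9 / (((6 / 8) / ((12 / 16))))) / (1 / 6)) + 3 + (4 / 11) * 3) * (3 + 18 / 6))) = 8778 / 730073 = 0.01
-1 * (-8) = 8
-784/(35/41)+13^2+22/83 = -310891/415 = -749.13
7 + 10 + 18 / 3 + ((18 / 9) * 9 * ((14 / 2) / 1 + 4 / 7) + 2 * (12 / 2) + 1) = 1206 / 7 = 172.29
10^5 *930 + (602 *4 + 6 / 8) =372009635 / 4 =93002408.75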